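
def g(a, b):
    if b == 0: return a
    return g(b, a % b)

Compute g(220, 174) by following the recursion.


g(220, 174) = g(174, 46)
g(174, 46) = g(46, 36)
g(46, 36) = g(36, 10)
g(36, 10) = g(10, 6)
g(10, 6) = g(6, 4)
g(6, 4) = g(4, 2)
g(4, 2) = g(2, 0)
g(2, 0) = 2  (base case)

2


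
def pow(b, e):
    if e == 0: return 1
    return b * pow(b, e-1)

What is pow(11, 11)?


pow(11, 11)
= 11 * pow(11, 10)
= 11 * 11 * pow(11, 9)
= 11 * 11 * 11 * pow(11, 8)
= 11 * 11 * 11 * 11 * pow(11, 7)
= 11 * 11 * 11 * 11 * 11 * pow(11, 6)
= 11 * 11 * 11 * 11 * 11 * 11 * pow(11, 5)
= 11 * 11 * 11 * 11 * 11 * 11 * 11 * pow(11, 4)
= 11 * 11 * 11 * 11 * 11 * 11 * 11 * 11 * pow(11, 3)
= 11 * 11 * 11 * 11 * 11 * 11 * 11 * 11 * 11 * pow(11, 2)
= 11 * 11 * 11 * 11 * 11 * 11 * 11 * 11 * 11 * 11 * pow(11, 1)
= 11 * 11 * 11 * 11 * 11 * 11 * 11 * 11 * 11 * 11 * 11 * pow(11, 0)
= 11 * 11 * 11 * 11 * 11 * 11 * 11 * 11 * 11 * 11 * 11 * 1
= 285311670611

285311670611


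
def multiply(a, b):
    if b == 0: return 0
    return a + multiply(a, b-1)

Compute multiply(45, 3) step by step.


multiply(45, 3) = 45 + multiply(45, 2)
multiply(45, 2) = 45 + multiply(45, 1)
multiply(45, 1) = 45 + multiply(45, 0)
multiply(45, 0) = 0  (base case)
Total: 45 + 45 + 45 + 0 = 135

135


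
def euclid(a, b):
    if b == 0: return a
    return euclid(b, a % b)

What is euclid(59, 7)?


euclid(59, 7) = euclid(7, 3)
euclid(7, 3) = euclid(3, 1)
euclid(3, 1) = euclid(1, 0)
euclid(1, 0) = 1  (base case)

1


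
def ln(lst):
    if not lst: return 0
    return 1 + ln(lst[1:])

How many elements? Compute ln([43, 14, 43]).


ln([43, 14, 43]) = 1 + ln([14, 43])
ln([14, 43]) = 1 + ln([43])
ln([43]) = 1 + ln([])
ln([]) = 0  (base case)
Unwinding: 1 + 1 + 1 + 0 = 3

3


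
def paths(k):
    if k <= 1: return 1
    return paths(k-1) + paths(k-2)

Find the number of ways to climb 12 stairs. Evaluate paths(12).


Building up from base cases:
paths(0) = 1
paths(1) = 1
paths(2) = paths(1) + paths(0) = 1 + 1 = 2
paths(3) = paths(2) + paths(1) = 2 + 1 = 3
paths(4) = paths(3) + paths(2) = 3 + 2 = 5
paths(5) = paths(4) + paths(3) = 5 + 3 = 8
paths(6) = paths(5) + paths(4) = 8 + 5 = 13
paths(7) = paths(6) + paths(5) = 13 + 8 = 21
paths(8) = paths(7) + paths(6) = 21 + 13 = 34
paths(9) = paths(8) + paths(7) = 34 + 21 = 55
paths(10) = paths(9) + paths(8) = 55 + 34 = 89
paths(11) = paths(10) + paths(9) = 89 + 55 = 144
paths(12) = paths(11) + paths(10) = 144 + 89 = 233

233


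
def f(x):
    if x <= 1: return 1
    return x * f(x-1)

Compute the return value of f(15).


f(15)
= 15 * f(14)
= 15 * 14 * f(13)
= 15 * 14 * 13 * f(12)
= 15 * 14 * 13 * 12 * f(11)
= 15 * 14 * 13 * 12 * 11 * f(10)
= 15 * 14 * 13 * 12 * 11 * 10 * f(9)
= 15 * 14 * 13 * 12 * 11 * 10 * 9 * f(8)
= 15 * 14 * 13 * 12 * 11 * 10 * 9 * 8 * f(7)
= 15 * 14 * 13 * 12 * 11 * 10 * 9 * 8 * 7 * f(6)
= 15 * 14 * 13 * 12 * 11 * 10 * 9 * 8 * 7 * 6 * f(5)
= 15 * 14 * 13 * 12 * 11 * 10 * 9 * 8 * 7 * 6 * 5 * f(4)
= 15 * 14 * 13 * 12 * 11 * 10 * 9 * 8 * 7 * 6 * 5 * 4 * f(3)
= 15 * 14 * 13 * 12 * 11 * 10 * 9 * 8 * 7 * 6 * 5 * 4 * 3 * f(2)
= 15 * 14 * 13 * 12 * 11 * 10 * 9 * 8 * 7 * 6 * 5 * 4 * 3 * 2 * f(1)
= 15 * 14 * 13 * 12 * 11 * 10 * 9 * 8 * 7 * 6 * 5 * 4 * 3 * 2 * 1
= 1307674368000

1307674368000


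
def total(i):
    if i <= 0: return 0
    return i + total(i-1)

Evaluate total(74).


total(74)
= 74 + 73 + 72 + 71 + 70 + 69 + 68 + 67 + 66 + 65 + 64 + 63 + 62 + 61 + 60 + 59 + 58 + 57 + 56 + 55 + 54 + 53 + 52 + 51 + 50 + 49 + 48 + 47 + 46 + 45 + 44 + 43 + 42 + 41 + 40 + 39 + 38 + 37 + 36 + 35 + 34 + 33 + 32 + 31 + 30 + 29 + 28 + 27 + 26 + 25 + 24 + 23 + 22 + 21 + 20 + 19 + 18 + 17 + 16 + 15 + 14 + 13 + 12 + 11 + 10 + 9 + 8 + 7 + 6 + 5 + 4 + 3 + 2 + 1 + total(0)
= 74 + 73 + 72 + 71 + 70 + 69 + 68 + 67 + 66 + 65 + 64 + 63 + 62 + 61 + 60 + 59 + 58 + 57 + 56 + 55 + 54 + 53 + 52 + 51 + 50 + 49 + 48 + 47 + 46 + 45 + 44 + 43 + 42 + 41 + 40 + 39 + 38 + 37 + 36 + 35 + 34 + 33 + 32 + 31 + 30 + 29 + 28 + 27 + 26 + 25 + 24 + 23 + 22 + 21 + 20 + 19 + 18 + 17 + 16 + 15 + 14 + 13 + 12 + 11 + 10 + 9 + 8 + 7 + 6 + 5 + 4 + 3 + 2 + 1 + 0
= 2775

2775


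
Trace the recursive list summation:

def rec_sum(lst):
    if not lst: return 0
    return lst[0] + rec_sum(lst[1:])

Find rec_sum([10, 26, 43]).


rec_sum([10, 26, 43]) = 10 + rec_sum([26, 43])
rec_sum([26, 43]) = 26 + rec_sum([43])
rec_sum([43]) = 43 + rec_sum([])
rec_sum([]) = 0  (base case)
Total: 10 + 26 + 43 + 0 = 79

79


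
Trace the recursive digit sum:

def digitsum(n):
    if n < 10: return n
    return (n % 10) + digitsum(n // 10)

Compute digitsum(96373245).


digitsum(96373245) = 5 + digitsum(9637324)
digitsum(9637324) = 4 + digitsum(963732)
digitsum(963732) = 2 + digitsum(96373)
digitsum(96373) = 3 + digitsum(9637)
digitsum(9637) = 7 + digitsum(963)
digitsum(963) = 3 + digitsum(96)
digitsum(96) = 6 + digitsum(9)
digitsum(9) = 9  (base case)
Total: 5 + 4 + 2 + 3 + 7 + 3 + 6 + 9 = 39

39


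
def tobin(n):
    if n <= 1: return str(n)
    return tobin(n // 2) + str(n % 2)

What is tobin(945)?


tobin(945) = tobin(472) + '1'
tobin(472) = tobin(236) + '0'
tobin(236) = tobin(118) + '0'
tobin(118) = tobin(59) + '0'
tobin(59) = tobin(29) + '1'
tobin(29) = tobin(14) + '1'
tobin(14) = tobin(7) + '0'
tobin(7) = tobin(3) + '1'
tobin(3) = tobin(1) + '1'
tobin(1) = '1'  (base case)
Concatenating: '1' + '1' + '1' + '0' + '1' + '1' + '0' + '0' + '0' + '1' = '1110110001'

1110110001


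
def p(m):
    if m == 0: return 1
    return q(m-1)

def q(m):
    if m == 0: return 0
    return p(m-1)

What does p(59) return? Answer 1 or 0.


p(59) = q(58)
q(58) = p(57)
p(57) = q(56)
q(56) = p(55)
p(55) = q(54)
q(54) = p(53)
p(53) = q(52)
q(52) = p(51)
p(51) = q(50)
q(50) = p(49)
p(49) = q(48)
q(48) = p(47)
p(47) = q(46)
q(46) = p(45)
p(45) = q(44)
q(44) = p(43)
p(43) = q(42)
q(42) = p(41)
p(41) = q(40)
q(40) = p(39)
p(39) = q(38)
q(38) = p(37)
p(37) = q(36)
q(36) = p(35)
p(35) = q(34)
q(34) = p(33)
p(33) = q(32)
q(32) = p(31)
p(31) = q(30)
q(30) = p(29)
p(29) = q(28)
q(28) = p(27)
p(27) = q(26)
q(26) = p(25)
p(25) = q(24)
q(24) = p(23)
p(23) = q(22)
q(22) = p(21)
p(21) = q(20)
q(20) = p(19)
p(19) = q(18)
q(18) = p(17)
p(17) = q(16)
q(16) = p(15)
p(15) = q(14)
q(14) = p(13)
p(13) = q(12)
q(12) = p(11)
p(11) = q(10)
q(10) = p(9)
p(9) = q(8)
q(8) = p(7)
p(7) = q(6)
q(6) = p(5)
p(5) = q(4)
q(4) = p(3)
p(3) = q(2)
q(2) = p(1)
p(1) = q(0)
q(0) = 0  (base case)
Result: 0

0


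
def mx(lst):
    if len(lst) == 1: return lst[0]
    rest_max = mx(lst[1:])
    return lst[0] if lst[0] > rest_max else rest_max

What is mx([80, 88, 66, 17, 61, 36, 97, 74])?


mx([80, 88, 66, 17, 61, 36, 97, 74]): compare 80 with mx([88, 66, 17, 61, 36, 97, 74])
mx([88, 66, 17, 61, 36, 97, 74]): compare 88 with mx([66, 17, 61, 36, 97, 74])
mx([66, 17, 61, 36, 97, 74]): compare 66 with mx([17, 61, 36, 97, 74])
mx([17, 61, 36, 97, 74]): compare 17 with mx([61, 36, 97, 74])
mx([61, 36, 97, 74]): compare 61 with mx([36, 97, 74])
mx([36, 97, 74]): compare 36 with mx([97, 74])
mx([97, 74]): compare 97 with mx([74])
mx([74]) = 74  (base case)
Compare 97 with 74 -> 97
Compare 36 with 97 -> 97
Compare 61 with 97 -> 97
Compare 17 with 97 -> 97
Compare 66 with 97 -> 97
Compare 88 with 97 -> 97
Compare 80 with 97 -> 97

97


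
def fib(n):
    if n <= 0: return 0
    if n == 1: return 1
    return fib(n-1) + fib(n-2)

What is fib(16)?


Computing fib(16) bottom-up:
fib(0) = 0
fib(1) = 1
fib(2) = fib(1) + fib(0) = 1 + 0 = 1
fib(3) = fib(2) + fib(1) = 1 + 1 = 2
fib(4) = fib(3) + fib(2) = 2 + 1 = 3
fib(5) = fib(4) + fib(3) = 3 + 2 = 5
fib(6) = fib(5) + fib(4) = 5 + 3 = 8
fib(7) = fib(6) + fib(5) = 8 + 5 = 13
fib(8) = fib(7) + fib(6) = 13 + 8 = 21
fib(9) = fib(8) + fib(7) = 21 + 13 = 34
fib(10) = fib(9) + fib(8) = 34 + 21 = 55
fib(11) = fib(10) + fib(9) = 55 + 34 = 89
fib(12) = fib(11) + fib(10) = 89 + 55 = 144
fib(13) = fib(12) + fib(11) = 144 + 89 = 233
fib(14) = fib(13) + fib(12) = 233 + 144 = 377
fib(15) = fib(14) + fib(13) = 377 + 233 = 610
fib(16) = fib(15) + fib(14) = 610 + 377 = 987

987


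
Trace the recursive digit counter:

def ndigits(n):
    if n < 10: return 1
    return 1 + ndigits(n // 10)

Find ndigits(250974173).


ndigits(250974173) = 1 + ndigits(25097417)
ndigits(25097417) = 1 + ndigits(2509741)
ndigits(2509741) = 1 + ndigits(250974)
ndigits(250974) = 1 + ndigits(25097)
ndigits(25097) = 1 + ndigits(2509)
ndigits(2509) = 1 + ndigits(250)
ndigits(250) = 1 + ndigits(25)
ndigits(25) = 1 + ndigits(2)
ndigits(2) = 1  (base case: 2 < 10)
Unwinding: 1 + 1 + 1 + 1 + 1 + 1 + 1 + 1 + 1 = 9

9


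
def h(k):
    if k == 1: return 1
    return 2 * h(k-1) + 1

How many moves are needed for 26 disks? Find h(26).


h(26) = 2 * h(25) + 1
h(25) = 2 * h(24) + 1
h(24) = 2 * h(23) + 1
h(23) = 2 * h(22) + 1
h(22) = 2 * h(21) + 1
h(21) = 2 * h(20) + 1
h(20) = 2 * h(19) + 1
h(19) = 2 * h(18) + 1
h(18) = 2 * h(17) + 1
h(17) = 2 * h(16) + 1
h(16) = 2 * h(15) + 1
h(15) = 2 * h(14) + 1
h(14) = 2 * h(13) + 1
h(13) = 2 * h(12) + 1
h(12) = 2 * h(11) + 1
h(11) = 2 * h(10) + 1
h(10) = 2 * h(9) + 1
h(9) = 2 * h(8) + 1
h(8) = 2 * h(7) + 1
h(7) = 2 * h(6) + 1
h(6) = 2 * h(5) + 1
h(5) = 2 * h(4) + 1
h(4) = 2 * h(3) + 1
h(3) = 2 * h(2) + 1
h(2) = 2 * h(1) + 1
h(1) = 1  (base case)
h(2) = 2 * 1 + 1 = 3
h(3) = 2 * 3 + 1 = 7
h(4) = 2 * 7 + 1 = 15
h(5) = 2 * 15 + 1 = 31
h(6) = 2 * 31 + 1 = 63
h(7) = 2 * 63 + 1 = 127
h(8) = 2 * 127 + 1 = 255
h(9) = 2 * 255 + 1 = 511
h(10) = 2 * 511 + 1 = 1023
h(11) = 2 * 1023 + 1 = 2047
h(12) = 2 * 2047 + 1 = 4095
h(13) = 2 * 4095 + 1 = 8191
h(14) = 2 * 8191 + 1 = 16383
h(15) = 2 * 16383 + 1 = 32767
h(16) = 2 * 32767 + 1 = 65535
h(17) = 2 * 65535 + 1 = 131071
h(18) = 2 * 131071 + 1 = 262143
h(19) = 2 * 262143 + 1 = 524287
h(20) = 2 * 524287 + 1 = 1048575
h(21) = 2 * 1048575 + 1 = 2097151
h(22) = 2 * 2097151 + 1 = 4194303
h(23) = 2 * 4194303 + 1 = 8388607
h(24) = 2 * 8388607 + 1 = 16777215
h(25) = 2 * 16777215 + 1 = 33554431
h(26) = 2 * 33554431 + 1 = 67108863

67108863


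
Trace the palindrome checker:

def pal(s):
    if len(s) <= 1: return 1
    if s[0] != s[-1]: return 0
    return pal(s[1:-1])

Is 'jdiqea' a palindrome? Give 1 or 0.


pal('jdiqea'): s[0]='j' != s[-1]='a' -> return 0
Result: 0 (not a palindrome)

0


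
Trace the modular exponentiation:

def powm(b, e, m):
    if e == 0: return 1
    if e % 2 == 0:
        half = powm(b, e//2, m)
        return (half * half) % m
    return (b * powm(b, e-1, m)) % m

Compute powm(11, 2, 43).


powm(11, 2, 43): e is even, compute powm(11, 1, 43)
  powm(11, 1, 43): e is odd, compute powm(11, 0, 43)
    powm(11, 0, 43) = 1
  (11 * 1) % 43 = 11
half=11, (11*11) % 43 = 35

35


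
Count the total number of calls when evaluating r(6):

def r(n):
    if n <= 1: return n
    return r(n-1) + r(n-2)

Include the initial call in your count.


Let C(n) = total calls for r(n)
C(0) = 1, C(1) = 1
C(2) = 1 + C(1) + C(0) = 1 + 1 + 1 = 3
C(3) = 1 + C(2) + C(1) = 1 + 3 + 1 = 5
C(4) = 1 + C(3) + C(2) = 1 + 5 + 3 = 9
C(5) = 1 + C(4) + C(3) = 1 + 9 + 5 = 15
C(6) = 1 + C(5) + C(4) = 1 + 15 + 9 = 25

25


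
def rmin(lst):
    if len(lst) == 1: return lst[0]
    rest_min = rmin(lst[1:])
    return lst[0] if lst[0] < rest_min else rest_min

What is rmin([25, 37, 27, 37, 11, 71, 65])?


rmin([25, 37, 27, 37, 11, 71, 65]): compare 25 with rmin([37, 27, 37, 11, 71, 65])
rmin([37, 27, 37, 11, 71, 65]): compare 37 with rmin([27, 37, 11, 71, 65])
rmin([27, 37, 11, 71, 65]): compare 27 with rmin([37, 11, 71, 65])
rmin([37, 11, 71, 65]): compare 37 with rmin([11, 71, 65])
rmin([11, 71, 65]): compare 11 with rmin([71, 65])
rmin([71, 65]): compare 71 with rmin([65])
rmin([65]) = 65  (base case)
Compare 71 with 65 -> 65
Compare 11 with 65 -> 11
Compare 37 with 11 -> 11
Compare 27 with 11 -> 11
Compare 37 with 11 -> 11
Compare 25 with 11 -> 11

11


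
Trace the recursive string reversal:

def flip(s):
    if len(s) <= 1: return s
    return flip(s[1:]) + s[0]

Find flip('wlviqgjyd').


flip('wlviqgjyd') = flip('lviqgjyd') + 'w'
flip('lviqgjyd') = flip('viqgjyd') + 'l'
flip('viqgjyd') = flip('iqgjyd') + 'v'
flip('iqgjyd') = flip('qgjyd') + 'i'
flip('qgjyd') = flip('gjyd') + 'q'
flip('gjyd') = flip('jyd') + 'g'
flip('jyd') = flip('yd') + 'j'
flip('yd') = flip('d') + 'y'
flip('d') = 'd'  (base case)
Concatenating: 'd' + 'y' + 'j' + 'g' + 'q' + 'i' + 'v' + 'l' + 'w' = 'dyjgqivlw'

dyjgqivlw


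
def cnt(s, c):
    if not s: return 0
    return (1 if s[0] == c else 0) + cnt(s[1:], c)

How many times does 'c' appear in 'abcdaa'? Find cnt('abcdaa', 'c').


s[0]='a' != 'c' -> 0
s[0]='b' != 'c' -> 0
s[0]='c' == 'c' -> 1
s[0]='d' != 'c' -> 0
s[0]='a' != 'c' -> 0
s[0]='a' != 'c' -> 0
Sum: 0 + 0 + 1 + 0 + 0 + 0 = 1

1


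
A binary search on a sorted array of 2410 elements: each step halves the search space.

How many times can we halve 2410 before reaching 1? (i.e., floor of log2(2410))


2410 / 2 = 1205
1205 / 2 = 602
602 / 2 = 301
301 / 2 = 150
150 / 2 = 75
75 / 2 = 37
37 / 2 = 18
18 / 2 = 9
9 / 2 = 4
4 / 2 = 2
2 / 2 = 1
Reached 1 after 11 halvings

11


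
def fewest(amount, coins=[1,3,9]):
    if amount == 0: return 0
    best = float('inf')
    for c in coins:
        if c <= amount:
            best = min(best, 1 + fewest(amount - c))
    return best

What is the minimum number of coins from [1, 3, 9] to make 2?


Building up with DP:
fewest(0) = 0
fewest(1) = min(1+fewest(0)=1+0=1) = 1
fewest(2) = min(1+fewest(1)=1+1=2) = 2

2


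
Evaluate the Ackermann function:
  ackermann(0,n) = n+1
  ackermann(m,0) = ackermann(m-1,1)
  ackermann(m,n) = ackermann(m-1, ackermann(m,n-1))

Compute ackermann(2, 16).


ackermann(2, 16) = ackermann(1, ackermann(2, 15))
  ackermann(2, 15) = ackermann(1, ackermann(2, 14))
    ackermann(2, 14) = ackermann(1, ackermann(2, 13))
      ackermann(2, 13) = ackermann(1, ackermann(2, 12))
        ackermann(2, 12) = ackermann(1, ackermann(2, 11))
          ackermann(2, 11) = ackermann(1, ackermann(2, 10))
          ackermann(2, 10) = ackermann(1, ackermann(2, 9))
          ackermann(2, 9) = ackermann(1, ackermann(2, 8))
          ackermann(2, 8) = ackermann(1, ackermann(2, 7))
          ackermann(2, 7) = ackermann(1, ackermann(2, 6))
          ackermann(2, 6) = ackermann(1, ackermann(2, 5))
          ackermann(2, 5) = ackermann(1, ackermann(2, 4))
          ackermann(2, 4) = ackermann(1, ackermann(2, 3))
          ackermann(2, 3) = ackermann(1, ackermann(2, 2))
          ackermann(2, 2) = ackermann(1, ackermann(2, 1))
          ackermann(2, 1) = ackermann(1, ackermann(2, 0))
          ackermann(2, 0) = ackermann(1, 1)
          ackermann(1, 1) = ackermann(0, ackermann(1, 0))
          ackermann(1, 0) = ackermann(0, 1)
          ackermann(0, 1) = 2
            = ackermann(0, 2)
          ackermann(0, 2) = 3
            = ackermann(1, 3)
          ackermann(1, 3) = ackermann(0, ackermann(1, 2))
          ackermann(1, 2) = ackermann(0, ackermann(1, 1))
... (trace truncated)
Result: ackermann(2, 16) = 35

35


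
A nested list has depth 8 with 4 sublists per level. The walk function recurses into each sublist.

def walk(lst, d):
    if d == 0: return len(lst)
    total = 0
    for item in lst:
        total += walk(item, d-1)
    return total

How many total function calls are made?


At depth 0 (root): 1 call
At depth 1: each of 1 parents calls walk on 4 children = 4 calls
At depth 2: each of 4 parents calls walk on 4 children = 16 calls
At depth 3: each of 16 parents calls walk on 4 children = 64 calls
At depth 4: each of 64 parents calls walk on 4 children = 256 calls
At depth 5: each of 256 parents calls walk on 4 children = 1024 calls
At depth 6: each of 1024 parents calls walk on 4 children = 4096 calls
At depth 7: each of 4096 parents calls walk on 4 children = 16384 calls
At depth 8: each of 16384 parents calls walk on 4 children = 65536 calls
Total: 1 + 4 + 16 + 64 + 256 + 1024 + 4096 + 16384 + 65536 = 87381

87381


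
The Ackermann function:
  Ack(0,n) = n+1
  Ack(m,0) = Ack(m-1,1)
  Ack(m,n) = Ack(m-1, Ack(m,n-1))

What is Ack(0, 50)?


Ack(0, 50) = 51
Result: Ack(0, 50) = 51

51


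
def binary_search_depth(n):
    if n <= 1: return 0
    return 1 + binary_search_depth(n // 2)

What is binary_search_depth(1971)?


1971 / 2 = 985
985 / 2 = 492
492 / 2 = 246
246 / 2 = 123
123 / 2 = 61
61 / 2 = 30
30 / 2 = 15
15 / 2 = 7
7 / 2 = 3
3 / 2 = 1
Reached 1 after 10 halvings

10


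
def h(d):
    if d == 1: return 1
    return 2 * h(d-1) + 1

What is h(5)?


h(5) = 2 * h(4) + 1
h(4) = 2 * h(3) + 1
h(3) = 2 * h(2) + 1
h(2) = 2 * h(1) + 1
h(1) = 1  (base case)
h(2) = 2 * 1 + 1 = 3
h(3) = 2 * 3 + 1 = 7
h(4) = 2 * 7 + 1 = 15
h(5) = 2 * 15 + 1 = 31

31


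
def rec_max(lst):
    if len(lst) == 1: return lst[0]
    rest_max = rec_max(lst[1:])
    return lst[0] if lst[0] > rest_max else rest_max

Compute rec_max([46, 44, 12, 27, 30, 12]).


rec_max([46, 44, 12, 27, 30, 12]): compare 46 with rec_max([44, 12, 27, 30, 12])
rec_max([44, 12, 27, 30, 12]): compare 44 with rec_max([12, 27, 30, 12])
rec_max([12, 27, 30, 12]): compare 12 with rec_max([27, 30, 12])
rec_max([27, 30, 12]): compare 27 with rec_max([30, 12])
rec_max([30, 12]): compare 30 with rec_max([12])
rec_max([12]) = 12  (base case)
Compare 30 with 12 -> 30
Compare 27 with 30 -> 30
Compare 12 with 30 -> 30
Compare 44 with 30 -> 44
Compare 46 with 44 -> 46

46


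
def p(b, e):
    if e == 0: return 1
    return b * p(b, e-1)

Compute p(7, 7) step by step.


p(7, 7)
= 7 * p(7, 6)
= 7 * 7 * p(7, 5)
= 7 * 7 * 7 * p(7, 4)
= 7 * 7 * 7 * 7 * p(7, 3)
= 7 * 7 * 7 * 7 * 7 * p(7, 2)
= 7 * 7 * 7 * 7 * 7 * 7 * p(7, 1)
= 7 * 7 * 7 * 7 * 7 * 7 * 7 * p(7, 0)
= 7 * 7 * 7 * 7 * 7 * 7 * 7 * 1
= 823543

823543


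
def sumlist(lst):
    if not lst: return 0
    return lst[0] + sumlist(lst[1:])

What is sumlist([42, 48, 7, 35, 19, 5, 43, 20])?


sumlist([42, 48, 7, 35, 19, 5, 43, 20]) = 42 + sumlist([48, 7, 35, 19, 5, 43, 20])
sumlist([48, 7, 35, 19, 5, 43, 20]) = 48 + sumlist([7, 35, 19, 5, 43, 20])
sumlist([7, 35, 19, 5, 43, 20]) = 7 + sumlist([35, 19, 5, 43, 20])
sumlist([35, 19, 5, 43, 20]) = 35 + sumlist([19, 5, 43, 20])
sumlist([19, 5, 43, 20]) = 19 + sumlist([5, 43, 20])
sumlist([5, 43, 20]) = 5 + sumlist([43, 20])
sumlist([43, 20]) = 43 + sumlist([20])
sumlist([20]) = 20 + sumlist([])
sumlist([]) = 0  (base case)
Total: 42 + 48 + 7 + 35 + 19 + 5 + 43 + 20 + 0 = 219

219


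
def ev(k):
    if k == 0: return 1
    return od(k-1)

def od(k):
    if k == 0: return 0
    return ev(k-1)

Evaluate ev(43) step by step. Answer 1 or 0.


ev(43) = od(42)
od(42) = ev(41)
ev(41) = od(40)
od(40) = ev(39)
ev(39) = od(38)
od(38) = ev(37)
ev(37) = od(36)
od(36) = ev(35)
ev(35) = od(34)
od(34) = ev(33)
ev(33) = od(32)
od(32) = ev(31)
ev(31) = od(30)
od(30) = ev(29)
ev(29) = od(28)
od(28) = ev(27)
ev(27) = od(26)
od(26) = ev(25)
ev(25) = od(24)
od(24) = ev(23)
ev(23) = od(22)
od(22) = ev(21)
ev(21) = od(20)
od(20) = ev(19)
ev(19) = od(18)
od(18) = ev(17)
ev(17) = od(16)
od(16) = ev(15)
ev(15) = od(14)
od(14) = ev(13)
ev(13) = od(12)
od(12) = ev(11)
ev(11) = od(10)
od(10) = ev(9)
ev(9) = od(8)
od(8) = ev(7)
ev(7) = od(6)
od(6) = ev(5)
ev(5) = od(4)
od(4) = ev(3)
ev(3) = od(2)
od(2) = ev(1)
ev(1) = od(0)
od(0) = 0  (base case)
Result: 0

0


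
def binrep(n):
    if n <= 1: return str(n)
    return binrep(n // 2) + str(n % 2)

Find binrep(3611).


binrep(3611) = binrep(1805) + '1'
binrep(1805) = binrep(902) + '1'
binrep(902) = binrep(451) + '0'
binrep(451) = binrep(225) + '1'
binrep(225) = binrep(112) + '1'
binrep(112) = binrep(56) + '0'
binrep(56) = binrep(28) + '0'
binrep(28) = binrep(14) + '0'
binrep(14) = binrep(7) + '0'
binrep(7) = binrep(3) + '1'
binrep(3) = binrep(1) + '1'
binrep(1) = '1'  (base case)
Concatenating: '1' + '1' + '1' + '0' + '0' + '0' + '0' + '1' + '1' + '0' + '1' + '1' = '111000011011'

111000011011


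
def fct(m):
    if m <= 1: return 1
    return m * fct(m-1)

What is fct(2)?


fct(2)
= 2 * fct(1)
= 2 * 1
= 2

2


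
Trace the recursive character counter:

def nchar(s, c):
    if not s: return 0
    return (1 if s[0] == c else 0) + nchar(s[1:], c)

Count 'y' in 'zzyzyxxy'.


s[0]='z' != 'y' -> 0
s[0]='z' != 'y' -> 0
s[0]='y' == 'y' -> 1
s[0]='z' != 'y' -> 0
s[0]='y' == 'y' -> 1
s[0]='x' != 'y' -> 0
s[0]='x' != 'y' -> 0
s[0]='y' == 'y' -> 1
Sum: 0 + 0 + 1 + 0 + 1 + 0 + 0 + 1 = 3

3


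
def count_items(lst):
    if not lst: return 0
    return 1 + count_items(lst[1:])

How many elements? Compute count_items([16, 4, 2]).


count_items([16, 4, 2]) = 1 + count_items([4, 2])
count_items([4, 2]) = 1 + count_items([2])
count_items([2]) = 1 + count_items([])
count_items([]) = 0  (base case)
Unwinding: 1 + 1 + 1 + 0 = 3

3


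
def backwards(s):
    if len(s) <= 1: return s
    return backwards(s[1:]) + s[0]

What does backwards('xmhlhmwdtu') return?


backwards('xmhlhmwdtu') = backwards('mhlhmwdtu') + 'x'
backwards('mhlhmwdtu') = backwards('hlhmwdtu') + 'm'
backwards('hlhmwdtu') = backwards('lhmwdtu') + 'h'
backwards('lhmwdtu') = backwards('hmwdtu') + 'l'
backwards('hmwdtu') = backwards('mwdtu') + 'h'
backwards('mwdtu') = backwards('wdtu') + 'm'
backwards('wdtu') = backwards('dtu') + 'w'
backwards('dtu') = backwards('tu') + 'd'
backwards('tu') = backwards('u') + 't'
backwards('u') = 'u'  (base case)
Concatenating: 'u' + 't' + 'd' + 'w' + 'm' + 'h' + 'l' + 'h' + 'm' + 'x' = 'utdwmhlhmx'

utdwmhlhmx


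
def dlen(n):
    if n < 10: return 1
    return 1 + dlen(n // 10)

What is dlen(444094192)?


dlen(444094192) = 1 + dlen(44409419)
dlen(44409419) = 1 + dlen(4440941)
dlen(4440941) = 1 + dlen(444094)
dlen(444094) = 1 + dlen(44409)
dlen(44409) = 1 + dlen(4440)
dlen(4440) = 1 + dlen(444)
dlen(444) = 1 + dlen(44)
dlen(44) = 1 + dlen(4)
dlen(4) = 1  (base case: 4 < 10)
Unwinding: 1 + 1 + 1 + 1 + 1 + 1 + 1 + 1 + 1 = 9

9


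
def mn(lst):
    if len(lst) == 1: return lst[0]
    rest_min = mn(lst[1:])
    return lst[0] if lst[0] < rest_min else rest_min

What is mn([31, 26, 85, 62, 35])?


mn([31, 26, 85, 62, 35]): compare 31 with mn([26, 85, 62, 35])
mn([26, 85, 62, 35]): compare 26 with mn([85, 62, 35])
mn([85, 62, 35]): compare 85 with mn([62, 35])
mn([62, 35]): compare 62 with mn([35])
mn([35]) = 35  (base case)
Compare 62 with 35 -> 35
Compare 85 with 35 -> 35
Compare 26 with 35 -> 26
Compare 31 with 26 -> 26

26


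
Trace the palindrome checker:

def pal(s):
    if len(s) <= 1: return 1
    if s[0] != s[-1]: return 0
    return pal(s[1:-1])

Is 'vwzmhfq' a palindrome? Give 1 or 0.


pal('vwzmhfq'): s[0]='v' != s[-1]='q' -> return 0
Result: 0 (not a palindrome)

0


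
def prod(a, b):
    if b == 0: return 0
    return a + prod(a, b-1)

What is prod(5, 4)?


prod(5, 4) = 5 + prod(5, 3)
prod(5, 3) = 5 + prod(5, 2)
prod(5, 2) = 5 + prod(5, 1)
prod(5, 1) = 5 + prod(5, 0)
prod(5, 0) = 0  (base case)
Total: 5 + 5 + 5 + 5 + 0 = 20

20


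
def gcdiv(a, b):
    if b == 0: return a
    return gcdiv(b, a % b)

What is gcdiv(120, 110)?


gcdiv(120, 110) = gcdiv(110, 10)
gcdiv(110, 10) = gcdiv(10, 0)
gcdiv(10, 0) = 10  (base case)

10


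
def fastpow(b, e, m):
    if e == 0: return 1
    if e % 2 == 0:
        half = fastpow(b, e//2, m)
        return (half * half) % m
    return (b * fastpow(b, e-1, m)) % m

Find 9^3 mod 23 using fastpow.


fastpow(9, 3, 23): e is odd, compute fastpow(9, 2, 23)
  fastpow(9, 2, 23): e is even, compute fastpow(9, 1, 23)
    fastpow(9, 1, 23): e is odd, compute fastpow(9, 0, 23)
      fastpow(9, 0, 23) = 1
    (9 * 1) % 23 = 9
  half=9, (9*9) % 23 = 12
(9 * 12) % 23 = 16

16


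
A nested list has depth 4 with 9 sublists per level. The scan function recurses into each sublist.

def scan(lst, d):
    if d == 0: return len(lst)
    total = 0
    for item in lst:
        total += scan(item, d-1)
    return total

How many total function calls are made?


At depth 0 (root): 1 call
At depth 1: each of 1 parents calls scan on 9 children = 9 calls
At depth 2: each of 9 parents calls scan on 9 children = 81 calls
At depth 3: each of 81 parents calls scan on 9 children = 729 calls
At depth 4: each of 729 parents calls scan on 9 children = 6561 calls
Total: 1 + 9 + 81 + 729 + 6561 = 7381

7381


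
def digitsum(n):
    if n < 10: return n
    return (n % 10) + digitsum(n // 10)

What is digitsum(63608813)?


digitsum(63608813) = 3 + digitsum(6360881)
digitsum(6360881) = 1 + digitsum(636088)
digitsum(636088) = 8 + digitsum(63608)
digitsum(63608) = 8 + digitsum(6360)
digitsum(6360) = 0 + digitsum(636)
digitsum(636) = 6 + digitsum(63)
digitsum(63) = 3 + digitsum(6)
digitsum(6) = 6  (base case)
Total: 3 + 1 + 8 + 8 + 0 + 6 + 3 + 6 = 35

35


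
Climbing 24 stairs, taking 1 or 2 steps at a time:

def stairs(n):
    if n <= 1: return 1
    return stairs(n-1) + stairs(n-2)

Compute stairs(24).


Building up from base cases:
stairs(0) = 1
stairs(1) = 1
stairs(2) = stairs(1) + stairs(0) = 1 + 1 = 2
stairs(3) = stairs(2) + stairs(1) = 2 + 1 = 3
stairs(4) = stairs(3) + stairs(2) = 3 + 2 = 5
stairs(5) = stairs(4) + stairs(3) = 5 + 3 = 8
stairs(6) = stairs(5) + stairs(4) = 8 + 5 = 13
stairs(7) = stairs(6) + stairs(5) = 13 + 8 = 21
stairs(8) = stairs(7) + stairs(6) = 21 + 13 = 34
stairs(9) = stairs(8) + stairs(7) = 34 + 21 = 55
stairs(10) = stairs(9) + stairs(8) = 55 + 34 = 89
stairs(11) = stairs(10) + stairs(9) = 89 + 55 = 144
stairs(12) = stairs(11) + stairs(10) = 144 + 89 = 233
stairs(13) = stairs(12) + stairs(11) = 233 + 144 = 377
stairs(14) = stairs(13) + stairs(12) = 377 + 233 = 610
stairs(15) = stairs(14) + stairs(13) = 610 + 377 = 987
stairs(16) = stairs(15) + stairs(14) = 987 + 610 = 1597
stairs(17) = stairs(16) + stairs(15) = 1597 + 987 = 2584
stairs(18) = stairs(17) + stairs(16) = 2584 + 1597 = 4181
stairs(19) = stairs(18) + stairs(17) = 4181 + 2584 = 6765
stairs(20) = stairs(19) + stairs(18) = 6765 + 4181 = 10946
stairs(21) = stairs(20) + stairs(19) = 10946 + 6765 = 17711
stairs(22) = stairs(21) + stairs(20) = 17711 + 10946 = 28657
stairs(23) = stairs(22) + stairs(21) = 28657 + 17711 = 46368
stairs(24) = stairs(23) + stairs(22) = 46368 + 28657 = 75025

75025


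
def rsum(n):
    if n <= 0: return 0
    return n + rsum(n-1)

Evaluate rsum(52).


rsum(52)
= 52 + 51 + 50 + 49 + 48 + 47 + 46 + 45 + 44 + 43 + 42 + 41 + 40 + 39 + 38 + 37 + 36 + 35 + 34 + 33 + 32 + 31 + 30 + 29 + 28 + 27 + 26 + 25 + 24 + 23 + 22 + 21 + 20 + 19 + 18 + 17 + 16 + 15 + 14 + 13 + 12 + 11 + 10 + 9 + 8 + 7 + 6 + 5 + 4 + 3 + 2 + 1 + rsum(0)
= 52 + 51 + 50 + 49 + 48 + 47 + 46 + 45 + 44 + 43 + 42 + 41 + 40 + 39 + 38 + 37 + 36 + 35 + 34 + 33 + 32 + 31 + 30 + 29 + 28 + 27 + 26 + 25 + 24 + 23 + 22 + 21 + 20 + 19 + 18 + 17 + 16 + 15 + 14 + 13 + 12 + 11 + 10 + 9 + 8 + 7 + 6 + 5 + 4 + 3 + 2 + 1 + 0
= 1378

1378


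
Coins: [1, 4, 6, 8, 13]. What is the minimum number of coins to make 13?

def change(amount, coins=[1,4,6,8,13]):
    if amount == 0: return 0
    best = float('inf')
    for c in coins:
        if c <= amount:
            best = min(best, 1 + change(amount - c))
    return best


Building up with DP:
change(0) = 0
change(1) = min(1+change(0)=1+0=1) = 1
change(2) = min(1+change(1)=1+1=2) = 2
change(3) = min(1+change(2)=1+2=3) = 3
change(4) = min(1+change(3)=1+3=4, 1+change(0)=1+0=1) = 1
change(5) = min(1+change(4)=1+1=2, 1+change(1)=1+1=2) = 2
change(6) = min(1+change(5)=1+2=3, 1+change(2)=1+2=3, 1+change(0)=1+0=1) = 1
change(7) = min(1+change(6)=1+1=2, 1+change(3)=1+3=4, 1+change(1)=1+1=2) = 2
change(8) = min(1+change(7)=1+2=3, 1+change(4)=1+1=2, 1+change(2)=1+2=3, 1+change(0)=1+0=1) = 1
change(9) = min(1+change(8)=1+1=2, 1+change(5)=1+2=3, 1+change(3)=1+3=4, 1+change(1)=1+1=2) = 2
change(10) = min(1+change(9)=1+2=3, 1+change(6)=1+1=2, 1+change(4)=1+1=2, 1+change(2)=1+2=3) = 2
change(11) = min(1+change(10)=1+2=3, 1+change(7)=1+2=3, 1+change(5)=1+2=3, 1+change(3)=1+3=4) = 3
change(12) = min(1+change(11)=1+3=4, 1+change(8)=1+1=2, 1+change(6)=1+1=2, 1+change(4)=1+1=2) = 2
change(13) = min(1+change(12)=1+2=3, 1+change(9)=1+2=3, 1+change(7)=1+2=3, 1+change(5)=1+2=3, 1+change(0)=1+0=1) = 1

1


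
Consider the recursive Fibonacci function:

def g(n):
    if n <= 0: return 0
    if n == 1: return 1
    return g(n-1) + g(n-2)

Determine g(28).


Computing g(28) bottom-up:
g(0) = 0
g(1) = 1
g(2) = g(1) + g(0) = 1 + 0 = 1
g(3) = g(2) + g(1) = 1 + 1 = 2
g(4) = g(3) + g(2) = 2 + 1 = 3
g(5) = g(4) + g(3) = 3 + 2 = 5
g(6) = g(5) + g(4) = 5 + 3 = 8
g(7) = g(6) + g(5) = 8 + 5 = 13
g(8) = g(7) + g(6) = 13 + 8 = 21
g(9) = g(8) + g(7) = 21 + 13 = 34
g(10) = g(9) + g(8) = 34 + 21 = 55
g(11) = g(10) + g(9) = 55 + 34 = 89
g(12) = g(11) + g(10) = 89 + 55 = 144
g(13) = g(12) + g(11) = 144 + 89 = 233
g(14) = g(13) + g(12) = 233 + 144 = 377
g(15) = g(14) + g(13) = 377 + 233 = 610
g(16) = g(15) + g(14) = 610 + 377 = 987
g(17) = g(16) + g(15) = 987 + 610 = 1597
g(18) = g(17) + g(16) = 1597 + 987 = 2584
g(19) = g(18) + g(17) = 2584 + 1597 = 4181
g(20) = g(19) + g(18) = 4181 + 2584 = 6765
g(21) = g(20) + g(19) = 6765 + 4181 = 10946
g(22) = g(21) + g(20) = 10946 + 6765 = 17711
g(23) = g(22) + g(21) = 17711 + 10946 = 28657
g(24) = g(23) + g(22) = 28657 + 17711 = 46368
g(25) = g(24) + g(23) = 46368 + 28657 = 75025
g(26) = g(25) + g(24) = 75025 + 46368 = 121393
g(27) = g(26) + g(25) = 121393 + 75025 = 196418
g(28) = g(27) + g(26) = 196418 + 121393 = 317811

317811


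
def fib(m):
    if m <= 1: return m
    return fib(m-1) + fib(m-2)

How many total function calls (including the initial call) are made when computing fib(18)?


Let C(n) = total calls for fib(n)
C(0) = 1, C(1) = 1
C(2) = 1 + C(1) + C(0) = 1 + 1 + 1 = 3
C(3) = 1 + C(2) + C(1) = 1 + 3 + 1 = 5
C(4) = 1 + C(3) + C(2) = 1 + 5 + 3 = 9
C(5) = 1 + C(4) + C(3) = 1 + 9 + 5 = 15
C(6) = 1 + C(5) + C(4) = 1 + 15 + 9 = 25
C(7) = 1 + C(6) + C(5) = 1 + 25 + 15 = 41
C(8) = 1 + C(7) + C(6) = 1 + 41 + 25 = 67
C(9) = 1 + C(8) + C(7) = 1 + 67 + 41 = 109
C(10) = 1 + C(9) + C(8) = 1 + 109 + 67 = 177
C(11) = 1 + C(10) + C(9) = 1 + 177 + 109 = 287
C(12) = 1 + C(11) + C(10) = 1 + 287 + 177 = 465
C(13) = 1 + C(12) + C(11) = 1 + 465 + 287 = 753
C(14) = 1 + C(13) + C(12) = 1 + 753 + 465 = 1219
C(15) = 1 + C(14) + C(13) = 1 + 1219 + 753 = 1973
C(16) = 1 + C(15) + C(14) = 1 + 1973 + 1219 = 3193
C(17) = 1 + C(16) + C(15) = 1 + 3193 + 1973 = 5167
C(18) = 1 + C(17) + C(16) = 1 + 5167 + 3193 = 8361

8361


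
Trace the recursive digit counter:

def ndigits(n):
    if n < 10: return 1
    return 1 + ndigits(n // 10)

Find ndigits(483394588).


ndigits(483394588) = 1 + ndigits(48339458)
ndigits(48339458) = 1 + ndigits(4833945)
ndigits(4833945) = 1 + ndigits(483394)
ndigits(483394) = 1 + ndigits(48339)
ndigits(48339) = 1 + ndigits(4833)
ndigits(4833) = 1 + ndigits(483)
ndigits(483) = 1 + ndigits(48)
ndigits(48) = 1 + ndigits(4)
ndigits(4) = 1  (base case: 4 < 10)
Unwinding: 1 + 1 + 1 + 1 + 1 + 1 + 1 + 1 + 1 = 9

9


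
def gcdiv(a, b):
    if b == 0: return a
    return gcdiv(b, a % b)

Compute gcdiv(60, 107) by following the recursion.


gcdiv(60, 107) = gcdiv(107, 60)
gcdiv(107, 60) = gcdiv(60, 47)
gcdiv(60, 47) = gcdiv(47, 13)
gcdiv(47, 13) = gcdiv(13, 8)
gcdiv(13, 8) = gcdiv(8, 5)
gcdiv(8, 5) = gcdiv(5, 3)
gcdiv(5, 3) = gcdiv(3, 2)
gcdiv(3, 2) = gcdiv(2, 1)
gcdiv(2, 1) = gcdiv(1, 0)
gcdiv(1, 0) = 1  (base case)

1


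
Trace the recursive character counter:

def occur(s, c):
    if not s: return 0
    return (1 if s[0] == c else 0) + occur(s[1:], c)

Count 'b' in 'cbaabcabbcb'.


s[0]='c' != 'b' -> 0
s[0]='b' == 'b' -> 1
s[0]='a' != 'b' -> 0
s[0]='a' != 'b' -> 0
s[0]='b' == 'b' -> 1
s[0]='c' != 'b' -> 0
s[0]='a' != 'b' -> 0
s[0]='b' == 'b' -> 1
s[0]='b' == 'b' -> 1
s[0]='c' != 'b' -> 0
s[0]='b' == 'b' -> 1
Sum: 0 + 1 + 0 + 0 + 1 + 0 + 0 + 1 + 1 + 0 + 1 = 5

5


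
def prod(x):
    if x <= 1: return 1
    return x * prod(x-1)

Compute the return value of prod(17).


prod(17)
= 17 * prod(16)
= 17 * 16 * prod(15)
= 17 * 16 * 15 * prod(14)
= 17 * 16 * 15 * 14 * prod(13)
= 17 * 16 * 15 * 14 * 13 * prod(12)
= 17 * 16 * 15 * 14 * 13 * 12 * prod(11)
= 17 * 16 * 15 * 14 * 13 * 12 * 11 * prod(10)
= 17 * 16 * 15 * 14 * 13 * 12 * 11 * 10 * prod(9)
= 17 * 16 * 15 * 14 * 13 * 12 * 11 * 10 * 9 * prod(8)
= 17 * 16 * 15 * 14 * 13 * 12 * 11 * 10 * 9 * 8 * prod(7)
= 17 * 16 * 15 * 14 * 13 * 12 * 11 * 10 * 9 * 8 * 7 * prod(6)
= 17 * 16 * 15 * 14 * 13 * 12 * 11 * 10 * 9 * 8 * 7 * 6 * prod(5)
= 17 * 16 * 15 * 14 * 13 * 12 * 11 * 10 * 9 * 8 * 7 * 6 * 5 * prod(4)
= 17 * 16 * 15 * 14 * 13 * 12 * 11 * 10 * 9 * 8 * 7 * 6 * 5 * 4 * prod(3)
= 17 * 16 * 15 * 14 * 13 * 12 * 11 * 10 * 9 * 8 * 7 * 6 * 5 * 4 * 3 * prod(2)
= 17 * 16 * 15 * 14 * 13 * 12 * 11 * 10 * 9 * 8 * 7 * 6 * 5 * 4 * 3 * 2 * prod(1)
= 17 * 16 * 15 * 14 * 13 * 12 * 11 * 10 * 9 * 8 * 7 * 6 * 5 * 4 * 3 * 2 * 1
= 355687428096000

355687428096000


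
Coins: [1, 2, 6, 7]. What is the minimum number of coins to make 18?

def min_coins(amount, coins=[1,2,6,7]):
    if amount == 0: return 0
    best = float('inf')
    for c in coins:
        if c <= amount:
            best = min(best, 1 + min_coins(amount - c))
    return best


Building up with DP:
min_coins(0) = 0
min_coins(1) = min(1+min_coins(0)=1+0=1) = 1
min_coins(2) = min(1+min_coins(1)=1+1=2, 1+min_coins(0)=1+0=1) = 1
min_coins(3) = min(1+min_coins(2)=1+1=2, 1+min_coins(1)=1+1=2) = 2
min_coins(4) = min(1+min_coins(3)=1+2=3, 1+min_coins(2)=1+1=2) = 2
min_coins(5) = min(1+min_coins(4)=1+2=3, 1+min_coins(3)=1+2=3) = 3
min_coins(6) = min(1+min_coins(5)=1+3=4, 1+min_coins(4)=1+2=3, 1+min_coins(0)=1+0=1) = 1
min_coins(7) = min(1+min_coins(6)=1+1=2, 1+min_coins(5)=1+3=4, 1+min_coins(1)=1+1=2, 1+min_coins(0)=1+0=1) = 1
min_coins(8) = min(1+min_coins(7)=1+1=2, 1+min_coins(6)=1+1=2, 1+min_coins(2)=1+1=2, 1+min_coins(1)=1+1=2) = 2
min_coins(9) = min(1+min_coins(8)=1+2=3, 1+min_coins(7)=1+1=2, 1+min_coins(3)=1+2=3, 1+min_coins(2)=1+1=2) = 2
min_coins(10) = min(1+min_coins(9)=1+2=3, 1+min_coins(8)=1+2=3, 1+min_coins(4)=1+2=3, 1+min_coins(3)=1+2=3) = 3
min_coins(11) = min(1+min_coins(10)=1+3=4, 1+min_coins(9)=1+2=3, 1+min_coins(5)=1+3=4, 1+min_coins(4)=1+2=3) = 3
min_coins(12) = min(1+min_coins(11)=1+3=4, 1+min_coins(10)=1+3=4, 1+min_coins(6)=1+1=2, 1+min_coins(5)=1+3=4) = 2
min_coins(13) = min(1+min_coins(12)=1+2=3, 1+min_coins(11)=1+3=4, 1+min_coins(7)=1+1=2, 1+min_coins(6)=1+1=2) = 2
min_coins(14) = min(1+min_coins(13)=1+2=3, 1+min_coins(12)=1+2=3, 1+min_coins(8)=1+2=3, 1+min_coins(7)=1+1=2) = 2
min_coins(15) = min(1+min_coins(14)=1+2=3, 1+min_coins(13)=1+2=3, 1+min_coins(9)=1+2=3, 1+min_coins(8)=1+2=3) = 3
min_coins(16) = min(1+min_coins(15)=1+3=4, 1+min_coins(14)=1+2=3, 1+min_coins(10)=1+3=4, 1+min_coins(9)=1+2=3) = 3
min_coins(17) = min(1+min_coins(16)=1+3=4, 1+min_coins(15)=1+3=4, 1+min_coins(11)=1+3=4, 1+min_coins(10)=1+3=4) = 4
min_coins(18) = min(1+min_coins(17)=1+4=5, 1+min_coins(16)=1+3=4, 1+min_coins(12)=1+2=3, 1+min_coins(11)=1+3=4) = 3

3


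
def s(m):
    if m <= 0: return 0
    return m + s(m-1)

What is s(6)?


s(6)
= 6 + 5 + 4 + 3 + 2 + 1 + s(0)
= 6 + 5 + 4 + 3 + 2 + 1 + 0
= 21

21


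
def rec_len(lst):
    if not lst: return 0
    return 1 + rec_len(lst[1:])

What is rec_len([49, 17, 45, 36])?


rec_len([49, 17, 45, 36]) = 1 + rec_len([17, 45, 36])
rec_len([17, 45, 36]) = 1 + rec_len([45, 36])
rec_len([45, 36]) = 1 + rec_len([36])
rec_len([36]) = 1 + rec_len([])
rec_len([]) = 0  (base case)
Unwinding: 1 + 1 + 1 + 1 + 0 = 4

4


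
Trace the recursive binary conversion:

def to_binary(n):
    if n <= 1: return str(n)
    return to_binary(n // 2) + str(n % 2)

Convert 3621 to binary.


to_binary(3621) = to_binary(1810) + '1'
to_binary(1810) = to_binary(905) + '0'
to_binary(905) = to_binary(452) + '1'
to_binary(452) = to_binary(226) + '0'
to_binary(226) = to_binary(113) + '0'
to_binary(113) = to_binary(56) + '1'
to_binary(56) = to_binary(28) + '0'
to_binary(28) = to_binary(14) + '0'
to_binary(14) = to_binary(7) + '0'
to_binary(7) = to_binary(3) + '1'
to_binary(3) = to_binary(1) + '1'
to_binary(1) = '1'  (base case)
Concatenating: '1' + '1' + '1' + '0' + '0' + '0' + '1' + '0' + '0' + '1' + '0' + '1' = '111000100101'

111000100101


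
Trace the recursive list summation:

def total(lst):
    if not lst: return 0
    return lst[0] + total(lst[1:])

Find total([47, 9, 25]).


total([47, 9, 25]) = 47 + total([9, 25])
total([9, 25]) = 9 + total([25])
total([25]) = 25 + total([])
total([]) = 0  (base case)
Total: 47 + 9 + 25 + 0 = 81

81


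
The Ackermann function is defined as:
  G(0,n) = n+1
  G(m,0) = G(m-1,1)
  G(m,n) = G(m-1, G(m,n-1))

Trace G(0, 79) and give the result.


G(0, 79) = 80
Result: G(0, 79) = 80

80


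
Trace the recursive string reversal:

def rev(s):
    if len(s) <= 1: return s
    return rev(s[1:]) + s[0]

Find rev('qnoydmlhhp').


rev('qnoydmlhhp') = rev('noydmlhhp') + 'q'
rev('noydmlhhp') = rev('oydmlhhp') + 'n'
rev('oydmlhhp') = rev('ydmlhhp') + 'o'
rev('ydmlhhp') = rev('dmlhhp') + 'y'
rev('dmlhhp') = rev('mlhhp') + 'd'
rev('mlhhp') = rev('lhhp') + 'm'
rev('lhhp') = rev('hhp') + 'l'
rev('hhp') = rev('hp') + 'h'
rev('hp') = rev('p') + 'h'
rev('p') = 'p'  (base case)
Concatenating: 'p' + 'h' + 'h' + 'l' + 'm' + 'd' + 'y' + 'o' + 'n' + 'q' = 'phhlmdyonq'

phhlmdyonq


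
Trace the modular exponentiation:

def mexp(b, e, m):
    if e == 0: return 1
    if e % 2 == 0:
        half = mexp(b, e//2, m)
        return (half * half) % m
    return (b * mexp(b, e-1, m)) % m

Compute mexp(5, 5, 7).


mexp(5, 5, 7): e is odd, compute mexp(5, 4, 7)
  mexp(5, 4, 7): e is even, compute mexp(5, 2, 7)
    mexp(5, 2, 7): e is even, compute mexp(5, 1, 7)
      mexp(5, 1, 7): e is odd, compute mexp(5, 0, 7)
        mexp(5, 0, 7) = 1
      (5 * 1) % 7 = 5
    half=5, (5*5) % 7 = 4
  half=4, (4*4) % 7 = 2
(5 * 2) % 7 = 3

3


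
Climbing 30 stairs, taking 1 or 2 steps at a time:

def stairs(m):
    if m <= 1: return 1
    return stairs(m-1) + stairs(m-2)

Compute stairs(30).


Building up from base cases:
stairs(0) = 1
stairs(1) = 1
stairs(2) = stairs(1) + stairs(0) = 1 + 1 = 2
stairs(3) = stairs(2) + stairs(1) = 2 + 1 = 3
stairs(4) = stairs(3) + stairs(2) = 3 + 2 = 5
stairs(5) = stairs(4) + stairs(3) = 5 + 3 = 8
stairs(6) = stairs(5) + stairs(4) = 8 + 5 = 13
stairs(7) = stairs(6) + stairs(5) = 13 + 8 = 21
stairs(8) = stairs(7) + stairs(6) = 21 + 13 = 34
stairs(9) = stairs(8) + stairs(7) = 34 + 21 = 55
stairs(10) = stairs(9) + stairs(8) = 55 + 34 = 89
stairs(11) = stairs(10) + stairs(9) = 89 + 55 = 144
stairs(12) = stairs(11) + stairs(10) = 144 + 89 = 233
stairs(13) = stairs(12) + stairs(11) = 233 + 144 = 377
stairs(14) = stairs(13) + stairs(12) = 377 + 233 = 610
stairs(15) = stairs(14) + stairs(13) = 610 + 377 = 987
stairs(16) = stairs(15) + stairs(14) = 987 + 610 = 1597
stairs(17) = stairs(16) + stairs(15) = 1597 + 987 = 2584
stairs(18) = stairs(17) + stairs(16) = 2584 + 1597 = 4181
stairs(19) = stairs(18) + stairs(17) = 4181 + 2584 = 6765
stairs(20) = stairs(19) + stairs(18) = 6765 + 4181 = 10946
stairs(21) = stairs(20) + stairs(19) = 10946 + 6765 = 17711
stairs(22) = stairs(21) + stairs(20) = 17711 + 10946 = 28657
stairs(23) = stairs(22) + stairs(21) = 28657 + 17711 = 46368
stairs(24) = stairs(23) + stairs(22) = 46368 + 28657 = 75025
stairs(25) = stairs(24) + stairs(23) = 75025 + 46368 = 121393
stairs(26) = stairs(25) + stairs(24) = 121393 + 75025 = 196418
stairs(27) = stairs(26) + stairs(25) = 196418 + 121393 = 317811
stairs(28) = stairs(27) + stairs(26) = 317811 + 196418 = 514229
stairs(29) = stairs(28) + stairs(27) = 514229 + 317811 = 832040
stairs(30) = stairs(29) + stairs(28) = 832040 + 514229 = 1346269

1346269


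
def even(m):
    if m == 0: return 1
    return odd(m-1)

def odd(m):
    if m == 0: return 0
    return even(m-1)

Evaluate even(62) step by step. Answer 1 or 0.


even(62) = odd(61)
odd(61) = even(60)
even(60) = odd(59)
odd(59) = even(58)
even(58) = odd(57)
odd(57) = even(56)
even(56) = odd(55)
odd(55) = even(54)
even(54) = odd(53)
odd(53) = even(52)
even(52) = odd(51)
odd(51) = even(50)
even(50) = odd(49)
odd(49) = even(48)
even(48) = odd(47)
odd(47) = even(46)
even(46) = odd(45)
odd(45) = even(44)
even(44) = odd(43)
odd(43) = even(42)
even(42) = odd(41)
odd(41) = even(40)
even(40) = odd(39)
odd(39) = even(38)
even(38) = odd(37)
odd(37) = even(36)
even(36) = odd(35)
odd(35) = even(34)
even(34) = odd(33)
odd(33) = even(32)
even(32) = odd(31)
odd(31) = even(30)
even(30) = odd(29)
odd(29) = even(28)
even(28) = odd(27)
odd(27) = even(26)
even(26) = odd(25)
odd(25) = even(24)
even(24) = odd(23)
odd(23) = even(22)
even(22) = odd(21)
odd(21) = even(20)
even(20) = odd(19)
odd(19) = even(18)
even(18) = odd(17)
odd(17) = even(16)
even(16) = odd(15)
odd(15) = even(14)
even(14) = odd(13)
odd(13) = even(12)
even(12) = odd(11)
odd(11) = even(10)
even(10) = odd(9)
odd(9) = even(8)
even(8) = odd(7)
odd(7) = even(6)
even(6) = odd(5)
odd(5) = even(4)
even(4) = odd(3)
odd(3) = even(2)
even(2) = odd(1)
odd(1) = even(0)
even(0) = 1  (base case)
Result: 1

1
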